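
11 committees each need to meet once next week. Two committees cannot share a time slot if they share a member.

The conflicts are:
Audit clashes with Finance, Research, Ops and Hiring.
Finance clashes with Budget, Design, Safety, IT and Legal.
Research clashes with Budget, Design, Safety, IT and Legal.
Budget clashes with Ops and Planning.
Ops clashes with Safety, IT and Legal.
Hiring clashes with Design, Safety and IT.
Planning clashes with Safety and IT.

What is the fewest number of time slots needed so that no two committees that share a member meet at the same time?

2

Research and Legal conflict, so at least 2 time slots are needed.
A valid assignment using 2 time slots: Audit=2, Finance=1, Research=1, Budget=2, Ops=1, Hiring=1, Planning=1, Design=2, Safety=2, IT=2, Legal=2. Each listed conflict is separated.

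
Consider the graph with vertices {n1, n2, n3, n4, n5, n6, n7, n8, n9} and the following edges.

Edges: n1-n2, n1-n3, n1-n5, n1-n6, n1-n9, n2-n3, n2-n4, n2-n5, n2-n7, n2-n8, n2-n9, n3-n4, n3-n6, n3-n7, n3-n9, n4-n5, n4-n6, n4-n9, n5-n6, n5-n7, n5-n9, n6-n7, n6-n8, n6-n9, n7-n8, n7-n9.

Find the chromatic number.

4

n1, n2, n3, n9 form a clique, so at least 4 colors are needed.
4 colors suffice: n1=Y, n2=B, n3=G, n4=Y, n5=G, n6=B, n7=Y, n8=R, n9=R. No two adjacent vertices share a color.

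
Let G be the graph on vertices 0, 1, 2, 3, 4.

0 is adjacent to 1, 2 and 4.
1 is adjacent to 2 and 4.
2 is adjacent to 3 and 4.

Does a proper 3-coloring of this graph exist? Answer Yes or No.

No

0, 1, 2, 4 are mutually adjacent (a clique of size 4), so at least 4 colors are needed.
So 3 colors are not enough.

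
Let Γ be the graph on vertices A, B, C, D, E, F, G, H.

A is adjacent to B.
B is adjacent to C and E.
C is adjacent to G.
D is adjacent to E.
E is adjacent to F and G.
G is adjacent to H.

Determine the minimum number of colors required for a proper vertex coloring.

2

G and H are adjacent, so at least 2 colors are needed.
2 colors suffice: color red → {A, C, E, H}; color blue → {B, D, F, G}. Every edge joins two different colors.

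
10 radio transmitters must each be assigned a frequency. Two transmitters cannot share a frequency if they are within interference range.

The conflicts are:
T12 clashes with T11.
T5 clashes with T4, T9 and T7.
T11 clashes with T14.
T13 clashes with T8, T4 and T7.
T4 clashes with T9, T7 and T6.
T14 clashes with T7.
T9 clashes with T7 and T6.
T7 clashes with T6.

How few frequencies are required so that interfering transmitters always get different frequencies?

4

T5, T4, T9, T7 pairwise conflict, so at least 4 frequencies are needed.
A valid assignment using 4 frequencies: T12=2, T5=4, T11=1, T13=3, T8=1, T4=2, T14=2, T9=3, T7=1, T6=4. No two conflicting transmitters share a frequency.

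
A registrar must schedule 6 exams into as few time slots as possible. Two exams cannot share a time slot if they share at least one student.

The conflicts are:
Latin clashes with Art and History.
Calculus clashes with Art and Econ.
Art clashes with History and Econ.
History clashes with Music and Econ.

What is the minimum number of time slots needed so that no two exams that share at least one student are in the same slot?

Latin, Art, History are mutually in conflict, so at least 3 time slots are needed.
Using 3 time slots: Latin=3, Calculus=2, Art=1, History=2, Music=1, Econ=3. Every pair that conflicts lands in different time slots.

3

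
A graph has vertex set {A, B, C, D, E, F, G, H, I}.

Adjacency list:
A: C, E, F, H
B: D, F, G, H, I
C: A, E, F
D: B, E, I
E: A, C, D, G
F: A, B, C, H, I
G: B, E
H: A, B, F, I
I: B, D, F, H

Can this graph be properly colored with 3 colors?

B, F, H, I are pairwise adjacent (a clique of size 4), so at least 4 colors are needed.
So 3 colors are not enough.

No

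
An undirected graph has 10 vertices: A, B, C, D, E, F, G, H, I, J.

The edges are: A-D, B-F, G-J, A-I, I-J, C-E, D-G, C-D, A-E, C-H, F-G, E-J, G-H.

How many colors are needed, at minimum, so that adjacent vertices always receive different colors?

The cycle J-E-A-D-G-J has odd length 5, so it cannot be 2-colored; at least 3 colors are needed.
3 colors suffice: color 1 → {A, B, C, G}; color 2 → {D, E, F, H, I}; color 3 → {J}. No two adjacent vertices share a color.

3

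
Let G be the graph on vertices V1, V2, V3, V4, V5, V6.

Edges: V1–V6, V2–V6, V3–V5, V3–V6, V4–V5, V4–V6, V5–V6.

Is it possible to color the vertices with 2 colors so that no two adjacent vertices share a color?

No

V3, V5, V6 are pairwise adjacent, so at least 3 colors are needed.
So 2 colors are not enough.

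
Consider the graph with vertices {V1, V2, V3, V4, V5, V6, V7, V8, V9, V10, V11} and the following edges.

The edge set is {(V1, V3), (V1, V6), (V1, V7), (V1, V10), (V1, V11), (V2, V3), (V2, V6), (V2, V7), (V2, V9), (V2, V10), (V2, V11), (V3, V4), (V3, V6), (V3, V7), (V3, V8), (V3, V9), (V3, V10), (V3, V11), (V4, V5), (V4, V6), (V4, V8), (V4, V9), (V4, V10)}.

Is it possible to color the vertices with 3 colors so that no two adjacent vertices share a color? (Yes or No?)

The chromatic number is 3. V2, V3, V10 are mutually adjacent, so at least 3 colors are needed.
One proper 3-coloring: V1=2, V2=2, V3=1, V4=2, V5=1, V6=3, V7=3, V8=3, V9=3, V10=3, V11=3.
That is already a proper 3-coloring.

Yes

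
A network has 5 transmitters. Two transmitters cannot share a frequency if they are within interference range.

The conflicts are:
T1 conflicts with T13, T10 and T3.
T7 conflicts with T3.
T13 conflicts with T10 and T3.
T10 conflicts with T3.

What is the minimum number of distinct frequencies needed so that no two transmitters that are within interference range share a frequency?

T1, T13, T10, T3 all conflict with each other, so at least 4 frequencies are needed.
4 frequencies suffice: frequency 1 → {T3}; frequency 2 → {T7, T10}; frequency 3 → {T1}; frequency 4 → {T13}. Each listed conflict is separated.

4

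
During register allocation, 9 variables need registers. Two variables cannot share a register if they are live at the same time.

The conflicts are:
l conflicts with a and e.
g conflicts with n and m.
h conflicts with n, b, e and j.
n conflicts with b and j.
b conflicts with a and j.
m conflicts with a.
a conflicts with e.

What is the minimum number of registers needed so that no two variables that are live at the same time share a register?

h, n, b, j are mutually in conflict, so at least 4 registers are needed.
4 registers suffice: register 1 → {g, h, a}; register 2 → {n, m, e}; register 3 → {l, b}; register 4 → {j}. Every pair that conflicts lands in different registers.

4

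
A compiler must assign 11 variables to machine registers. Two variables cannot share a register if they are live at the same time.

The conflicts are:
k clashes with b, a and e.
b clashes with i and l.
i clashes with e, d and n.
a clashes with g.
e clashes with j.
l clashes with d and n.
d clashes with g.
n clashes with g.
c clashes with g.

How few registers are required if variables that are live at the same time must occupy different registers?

i and n conflict, so at least 2 registers are needed.
2 registers suffice: register 1 → {k, i, l, j, g}; register 2 → {b, a, e, d, n, c}. No two conflicting variables share a register.

2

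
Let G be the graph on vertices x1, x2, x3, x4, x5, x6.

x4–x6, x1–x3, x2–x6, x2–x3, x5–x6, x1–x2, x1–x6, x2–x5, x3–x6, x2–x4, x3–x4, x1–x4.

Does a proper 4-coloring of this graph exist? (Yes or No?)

x1, x2, x3, x4, x6 form a clique, so at least 5 colors are needed.
So 4 colors are not enough.

No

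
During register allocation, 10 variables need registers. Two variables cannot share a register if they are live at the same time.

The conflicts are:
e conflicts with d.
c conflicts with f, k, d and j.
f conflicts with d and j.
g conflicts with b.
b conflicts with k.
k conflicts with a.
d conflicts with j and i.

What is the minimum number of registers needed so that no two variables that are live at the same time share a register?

4

c, f, d, j pairwise conflict, so at least 4 registers are needed.
A valid assignment using 4 registers: e=2, c=2, f=3, g=1, b=2, k=1, a=2, d=1, j=4, i=2. Every pair that conflicts lands in different registers.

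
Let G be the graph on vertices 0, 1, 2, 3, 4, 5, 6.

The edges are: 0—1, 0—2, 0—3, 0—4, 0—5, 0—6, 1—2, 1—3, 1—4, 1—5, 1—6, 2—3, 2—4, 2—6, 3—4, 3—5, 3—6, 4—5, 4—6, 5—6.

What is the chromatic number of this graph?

0, 1, 3, 4, 5, 6 are mutually adjacent (a clique of size 6), so at least 6 colors are needed.
6 colors suffice: 0=b, 1=e, 2=f, 3=a, 4=d, 5=f, 6=c. No two adjacent vertices share a color.

6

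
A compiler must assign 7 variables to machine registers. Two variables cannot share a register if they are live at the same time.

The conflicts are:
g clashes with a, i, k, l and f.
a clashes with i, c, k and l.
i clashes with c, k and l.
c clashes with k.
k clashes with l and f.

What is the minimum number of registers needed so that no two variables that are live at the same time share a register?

g, a, i, k, l all conflict with each other, so at least 5 registers are needed.
Using 5 registers: g=2, a=4, i=3, c=2, k=1, l=5, f=3. No two conflicting variables share a register.

5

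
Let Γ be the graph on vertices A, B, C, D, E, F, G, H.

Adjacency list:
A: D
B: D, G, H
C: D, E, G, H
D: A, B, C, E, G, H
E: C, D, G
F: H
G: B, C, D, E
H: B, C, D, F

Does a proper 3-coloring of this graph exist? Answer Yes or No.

No

C, D, E, G are pairwise adjacent (a clique of size 4), so at least 4 colors are needed.
So 3 colors are not enough.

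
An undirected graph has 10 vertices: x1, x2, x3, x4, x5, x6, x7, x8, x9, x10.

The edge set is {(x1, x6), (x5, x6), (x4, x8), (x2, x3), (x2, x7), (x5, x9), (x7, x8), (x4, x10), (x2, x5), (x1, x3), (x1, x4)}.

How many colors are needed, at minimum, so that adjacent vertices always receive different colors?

3

The cycle x3-x2-x5-x6-x1-x3 has odd length 5, so it cannot be 2-colored; at least 3 colors are needed.
3 colors suffice: color R → {x1, x5, x8, x10}; color B → {x2, x4, x6, x9}; color G → {x3, x7}. Every edge joins two different colors.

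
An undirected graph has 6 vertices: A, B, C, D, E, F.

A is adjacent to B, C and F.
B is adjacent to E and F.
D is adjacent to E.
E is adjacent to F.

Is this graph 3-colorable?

The chromatic number is 3. B, E, F are mutually adjacent, so at least 3 colors are needed.
A valid assignment using 3 colors: A=red, B=blue, C=blue, D=blue, E=red, F=green.
That is already a proper 3-coloring.

Yes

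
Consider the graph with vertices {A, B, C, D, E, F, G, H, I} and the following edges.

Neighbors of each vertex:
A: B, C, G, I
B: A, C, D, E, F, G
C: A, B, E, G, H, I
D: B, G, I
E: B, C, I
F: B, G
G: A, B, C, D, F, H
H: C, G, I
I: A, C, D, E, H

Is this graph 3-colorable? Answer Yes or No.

A, B, C, G are mutually adjacent (a clique of size 4), so at least 4 colors are needed.
So 3 colors are not enough.

No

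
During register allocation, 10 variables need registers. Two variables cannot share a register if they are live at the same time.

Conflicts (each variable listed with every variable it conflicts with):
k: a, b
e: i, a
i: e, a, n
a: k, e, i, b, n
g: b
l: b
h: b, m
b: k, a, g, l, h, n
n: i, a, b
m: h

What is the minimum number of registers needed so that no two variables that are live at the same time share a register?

3

e, i, a are mutually in conflict, so at least 3 registers are needed.
3 registers suffice: register 1 → {i, b, m}; register 2 → {a, g, l, h}; register 3 → {k, e, n}. No two conflicting variables share a register.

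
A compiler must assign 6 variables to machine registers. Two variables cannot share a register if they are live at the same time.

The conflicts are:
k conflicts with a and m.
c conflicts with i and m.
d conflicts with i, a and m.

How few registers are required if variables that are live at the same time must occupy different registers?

d and a conflict, so at least 2 registers are needed.
2 registers suffice: register 1 → {k, c, d}; register 2 → {i, a, m}. Each listed conflict is separated.

2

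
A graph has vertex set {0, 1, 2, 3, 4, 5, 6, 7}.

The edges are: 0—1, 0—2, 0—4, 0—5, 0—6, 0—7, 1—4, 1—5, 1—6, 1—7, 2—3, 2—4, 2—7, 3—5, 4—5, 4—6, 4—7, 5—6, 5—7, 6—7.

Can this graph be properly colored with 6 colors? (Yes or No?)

The chromatic number is 6. 0, 1, 4, 5, 6, 7 are pairwise adjacent (a clique of size 6), so at least 6 colors are needed.
6 colors suffice: 0=a, 1=e, 2=c, 3=a, 4=b, 5=c, 6=f, 7=d.
That is already a proper 6-coloring.

Yes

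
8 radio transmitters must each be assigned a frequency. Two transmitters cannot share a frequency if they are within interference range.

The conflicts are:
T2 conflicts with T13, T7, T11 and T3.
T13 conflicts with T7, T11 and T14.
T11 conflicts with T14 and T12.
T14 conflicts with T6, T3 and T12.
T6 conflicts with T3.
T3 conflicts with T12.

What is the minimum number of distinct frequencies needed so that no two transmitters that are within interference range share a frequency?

3

T11, T14, T12 all conflict with each other, so at least 3 frequencies are needed.
3 frequencies suffice: frequency 1 → {T2, T14}; frequency 2 → {T7, T11, T3}; frequency 3 → {T13, T6, T12}. Each listed conflict is separated.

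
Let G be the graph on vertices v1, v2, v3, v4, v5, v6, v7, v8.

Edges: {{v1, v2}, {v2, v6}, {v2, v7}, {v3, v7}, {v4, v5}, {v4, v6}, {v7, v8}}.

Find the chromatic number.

v1 and v2 are adjacent, so at least 2 colors are needed.
2 colors suffice: color R → {v2, v3, v4, v8}; color B → {v1, v5, v6, v7}. Each edge has distinct colors on its endpoints.

2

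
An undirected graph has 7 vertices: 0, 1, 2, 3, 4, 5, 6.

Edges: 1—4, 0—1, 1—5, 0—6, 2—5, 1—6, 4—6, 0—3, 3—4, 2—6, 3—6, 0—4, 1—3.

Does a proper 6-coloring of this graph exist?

Yes

The chromatic number is 5. 0, 1, 3, 4, 6 are pairwise adjacent (a clique of size 5), so at least 5 colors are needed.
5 colors suffice: 0=d, 1=a, 2=a, 3=e, 4=c, 5=b, 6=b.
Since 6 ≥ 5, a proper 6-coloring certainly exists.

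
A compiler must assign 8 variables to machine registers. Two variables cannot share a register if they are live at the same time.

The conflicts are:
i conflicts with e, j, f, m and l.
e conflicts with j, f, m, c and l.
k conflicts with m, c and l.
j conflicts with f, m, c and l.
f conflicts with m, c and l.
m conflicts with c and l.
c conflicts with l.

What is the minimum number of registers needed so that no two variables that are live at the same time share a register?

6

e, j, f, m, c, l pairwise conflict, so at least 6 registers are needed.
6 registers suffice: register 1 → {l}; register 2 → {m}; register 3 → {k, j}; register 4 → {i, c}; register 5 → {f}; register 6 → {e}. No two conflicting variables share a register.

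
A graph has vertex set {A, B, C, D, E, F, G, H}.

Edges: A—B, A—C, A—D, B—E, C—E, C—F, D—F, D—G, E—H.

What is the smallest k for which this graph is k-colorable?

2

C and F are adjacent, so at least 2 colors are needed.
A valid assignment using 2 colors: A=2, B=1, C=1, D=1, E=2, F=2, G=2, H=1. No two adjacent vertices share a color.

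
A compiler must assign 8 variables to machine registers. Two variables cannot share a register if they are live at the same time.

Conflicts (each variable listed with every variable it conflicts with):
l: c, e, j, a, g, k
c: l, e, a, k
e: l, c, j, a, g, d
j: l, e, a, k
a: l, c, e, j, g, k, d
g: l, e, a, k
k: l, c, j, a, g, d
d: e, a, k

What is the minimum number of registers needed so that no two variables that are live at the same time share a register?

4

l, j, a, k pairwise conflict, so at least 4 registers are needed.
4 registers suffice: register 1 → {a}; register 2 → {e, k}; register 3 → {l, d}; register 4 → {c, j, g}. Each listed conflict is separated.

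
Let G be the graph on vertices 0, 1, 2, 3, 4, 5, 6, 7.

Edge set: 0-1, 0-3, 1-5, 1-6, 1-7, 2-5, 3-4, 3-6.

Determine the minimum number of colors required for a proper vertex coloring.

2

3 and 6 are adjacent, so at least 2 colors are needed.
2 colors suffice: color a → {1, 2, 3}; color b → {0, 4, 5, 6, 7}. Each edge has distinct colors on its endpoints.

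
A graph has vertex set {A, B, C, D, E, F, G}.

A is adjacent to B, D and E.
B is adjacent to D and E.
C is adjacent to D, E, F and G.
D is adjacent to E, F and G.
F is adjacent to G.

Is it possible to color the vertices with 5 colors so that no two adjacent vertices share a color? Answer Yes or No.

The chromatic number is 4. C, D, F, G are pairwise adjacent (a clique of size 4), so at least 4 colors are needed.
4 colors suffice: color red → {D}; color blue → {E, F}; color green → {A, C}; color yellow → {B, G}.
Since 5 ≥ 4, a proper 5-coloring certainly exists.

Yes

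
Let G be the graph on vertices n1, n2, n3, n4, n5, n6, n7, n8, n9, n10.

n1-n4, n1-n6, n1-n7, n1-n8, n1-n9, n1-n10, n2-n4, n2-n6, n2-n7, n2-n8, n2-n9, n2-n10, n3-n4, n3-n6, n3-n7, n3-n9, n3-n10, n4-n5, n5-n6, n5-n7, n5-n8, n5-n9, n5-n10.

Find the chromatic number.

2

n5 and n9 are adjacent, so at least 2 colors are needed.
2 colors suffice: color R → {n1, n2, n3, n5}; color B → {n4, n6, n7, n8, n9, n10}. Every edge joins two different colors.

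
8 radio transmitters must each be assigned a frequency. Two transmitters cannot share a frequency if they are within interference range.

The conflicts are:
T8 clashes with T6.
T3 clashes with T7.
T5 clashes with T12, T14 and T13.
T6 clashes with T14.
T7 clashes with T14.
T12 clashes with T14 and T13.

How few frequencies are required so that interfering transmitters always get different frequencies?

T5, T12, T14 all conflict with each other, so at least 3 frequencies are needed.
3 frequencies suffice: frequency 1 → {T8, T3, T14, T13}; frequency 2 → {T5, T6, T7}; frequency 3 → {T12}. No two conflicting transmitters share a frequency.

3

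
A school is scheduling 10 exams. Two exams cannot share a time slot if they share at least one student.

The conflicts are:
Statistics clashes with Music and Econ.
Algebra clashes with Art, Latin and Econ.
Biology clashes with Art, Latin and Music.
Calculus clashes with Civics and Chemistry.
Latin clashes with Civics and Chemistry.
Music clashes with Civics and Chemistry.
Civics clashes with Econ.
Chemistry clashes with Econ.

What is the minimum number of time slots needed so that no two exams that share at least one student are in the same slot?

2

Latin and Chemistry conflict, so at least 2 time slots are needed.
2 time slots suffice: time slot 1 → {Calculus, Art, Latin, Music, Econ}; time slot 2 → {Statistics, Algebra, Biology, Civics, Chemistry}. Each listed conflict is separated.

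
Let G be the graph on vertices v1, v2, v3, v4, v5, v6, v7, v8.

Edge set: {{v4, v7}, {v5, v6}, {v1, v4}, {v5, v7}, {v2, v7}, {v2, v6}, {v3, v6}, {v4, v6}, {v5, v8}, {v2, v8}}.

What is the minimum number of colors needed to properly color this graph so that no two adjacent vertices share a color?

v5 and v6 are adjacent, so at least 2 colors are needed.
A valid assignment using 2 colors: v1=red, v2=blue, v3=blue, v4=blue, v5=blue, v6=red, v7=red, v8=red. No two adjacent vertices share a color.

2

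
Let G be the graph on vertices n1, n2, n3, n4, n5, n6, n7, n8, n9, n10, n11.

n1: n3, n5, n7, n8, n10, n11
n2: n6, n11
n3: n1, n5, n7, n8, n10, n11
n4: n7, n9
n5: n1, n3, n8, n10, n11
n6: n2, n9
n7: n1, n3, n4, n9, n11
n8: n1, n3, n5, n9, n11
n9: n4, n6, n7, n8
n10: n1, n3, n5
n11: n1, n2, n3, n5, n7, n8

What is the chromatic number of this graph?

n1, n3, n5, n8, n11 are mutually adjacent (a clique of size 5), so at least 5 colors are needed.
One proper 5-coloring: n1=1, n2=1, n3=3, n4=2, n5=5, n6=2, n7=4, n8=4, n9=1, n10=2, n11=2. Each edge has distinct colors on its endpoints.

5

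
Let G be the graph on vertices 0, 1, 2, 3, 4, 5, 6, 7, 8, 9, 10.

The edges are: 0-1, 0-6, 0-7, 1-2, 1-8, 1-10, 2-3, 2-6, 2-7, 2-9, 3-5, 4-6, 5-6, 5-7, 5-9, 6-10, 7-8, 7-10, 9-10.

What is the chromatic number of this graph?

2 and 7 are adjacent, so at least 2 colors are needed.
2 colors suffice: color red → {0, 2, 4, 5, 8, 10}; color blue → {1, 3, 6, 7, 9}. Each edge has distinct colors on its endpoints.

2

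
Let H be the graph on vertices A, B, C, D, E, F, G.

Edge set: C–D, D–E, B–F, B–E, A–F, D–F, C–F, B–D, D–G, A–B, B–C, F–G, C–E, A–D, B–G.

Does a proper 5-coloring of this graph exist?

Yes

The chromatic number is 4. A, B, D, F are pairwise adjacent (a clique of size 4), so at least 4 colors are needed.
A valid assignment using 4 colors: A=4, B=2, C=4, D=1, E=3, F=3, G=4.
Since 5 ≥ 4, a proper 5-coloring certainly exists.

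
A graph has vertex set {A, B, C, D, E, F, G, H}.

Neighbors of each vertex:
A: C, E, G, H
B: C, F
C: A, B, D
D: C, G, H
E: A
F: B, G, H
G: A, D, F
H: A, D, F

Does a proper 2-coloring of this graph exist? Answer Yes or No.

No

The cycle F-G-A-C-B-F has odd length 5, so it cannot be 2-colored; at least 3 colors are needed.
So 2 colors are not enough.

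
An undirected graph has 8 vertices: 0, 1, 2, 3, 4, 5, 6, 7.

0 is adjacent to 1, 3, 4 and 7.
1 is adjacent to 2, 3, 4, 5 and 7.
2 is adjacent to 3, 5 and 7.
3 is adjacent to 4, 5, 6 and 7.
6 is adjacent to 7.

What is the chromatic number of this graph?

4

1, 2, 3, 5 are pairwise adjacent (a clique of size 4), so at least 4 colors are needed.
4 colors suffice: color red → {3}; color blue → {1, 6}; color green → {4, 5, 7}; color yellow → {0, 2}. No two adjacent vertices share a color.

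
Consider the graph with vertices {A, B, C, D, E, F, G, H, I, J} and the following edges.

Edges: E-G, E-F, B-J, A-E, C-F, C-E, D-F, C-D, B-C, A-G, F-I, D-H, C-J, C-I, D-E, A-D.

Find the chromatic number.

4

C, D, E, F are pairwise adjacent (a clique of size 4), so at least 4 colors are needed.
One proper 4-coloring: A=1, B=2, C=1, D=2, E=3, F=4, G=2, H=1, I=2, J=3. No two adjacent vertices share a color.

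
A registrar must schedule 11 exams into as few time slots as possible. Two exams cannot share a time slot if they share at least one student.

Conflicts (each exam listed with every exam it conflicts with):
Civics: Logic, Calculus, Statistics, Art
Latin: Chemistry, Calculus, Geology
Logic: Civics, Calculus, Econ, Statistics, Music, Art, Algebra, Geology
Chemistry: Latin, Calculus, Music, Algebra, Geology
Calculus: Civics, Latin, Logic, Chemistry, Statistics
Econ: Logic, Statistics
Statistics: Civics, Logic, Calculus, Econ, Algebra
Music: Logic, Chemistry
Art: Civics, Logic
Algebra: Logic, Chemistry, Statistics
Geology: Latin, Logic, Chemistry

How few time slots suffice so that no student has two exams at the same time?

4

Civics, Logic, Calculus, Statistics are mutually in conflict, so at least 4 time slots are needed.
4 time slots suffice: time slot 1 → {Logic, Chemistry}; time slot 2 → {Latin, Statistics, Music, Art}; time slot 3 → {Calculus, Econ, Algebra, Geology}; time slot 4 → {Civics}. No two conflicting exams share a time slot.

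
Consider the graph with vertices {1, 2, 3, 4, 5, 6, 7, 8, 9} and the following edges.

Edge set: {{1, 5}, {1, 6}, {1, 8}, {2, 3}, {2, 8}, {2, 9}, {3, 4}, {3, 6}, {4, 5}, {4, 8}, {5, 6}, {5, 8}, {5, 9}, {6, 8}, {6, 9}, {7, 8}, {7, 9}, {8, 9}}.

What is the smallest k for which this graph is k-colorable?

4

5, 6, 8, 9 form a clique, so at least 4 colors are needed.
4 colors suffice: color red → {3, 8}; color blue → {2, 5, 7}; color green → {4, 6}; color yellow → {1, 9}. No two adjacent vertices share a color.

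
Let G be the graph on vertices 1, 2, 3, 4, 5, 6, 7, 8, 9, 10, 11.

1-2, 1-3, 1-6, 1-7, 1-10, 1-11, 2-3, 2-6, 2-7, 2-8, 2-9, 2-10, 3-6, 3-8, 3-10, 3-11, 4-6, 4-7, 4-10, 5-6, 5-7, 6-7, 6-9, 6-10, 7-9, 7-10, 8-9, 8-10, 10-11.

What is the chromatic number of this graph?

5

1, 2, 3, 6, 10 are mutually adjacent (a clique of size 5), so at least 5 colors are needed.
5 colors suffice: color red → {5, 9, 10}; color blue → {6, 8, 11}; color green → {3, 7}; color yellow → {2, 4}; color purple → {1}. No two adjacent vertices share a color.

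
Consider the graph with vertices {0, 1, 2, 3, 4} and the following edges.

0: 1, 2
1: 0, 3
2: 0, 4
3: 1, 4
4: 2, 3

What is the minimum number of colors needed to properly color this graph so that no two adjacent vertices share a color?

The cycle 1-0-2-4-3-1 has odd length 5, so it cannot be 2-colored; at least 3 colors are needed.
A valid assignment using 3 colors: 0=blue, 1=red, 2=red, 3=green, 4=blue. Every edge joins two different colors.

3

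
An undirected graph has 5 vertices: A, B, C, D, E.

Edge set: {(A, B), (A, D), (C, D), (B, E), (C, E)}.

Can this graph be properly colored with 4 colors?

Yes

The chromatic number is 3. The cycle D-C-E-B-A-D has odd length 5, so it cannot be 2-colored; at least 3 colors are needed.
A valid assignment using 3 colors: A=2, B=3, C=2, D=1, E=1.
Since 4 ≥ 3, a proper 4-coloring certainly exists.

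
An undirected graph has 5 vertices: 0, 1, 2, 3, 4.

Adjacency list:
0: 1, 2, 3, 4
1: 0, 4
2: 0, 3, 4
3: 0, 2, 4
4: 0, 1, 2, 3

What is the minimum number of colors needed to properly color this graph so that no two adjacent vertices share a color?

0, 2, 3, 4 are mutually adjacent (a clique of size 4), so at least 4 colors are needed.
4 colors suffice: color red → {0}; color blue → {4}; color green → {1, 2}; color yellow → {3}. Each edge has distinct colors on its endpoints.

4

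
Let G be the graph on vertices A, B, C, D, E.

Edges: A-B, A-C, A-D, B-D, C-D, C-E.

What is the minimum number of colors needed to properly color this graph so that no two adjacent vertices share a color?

3

A, B, D are mutually adjacent, so at least 3 colors are needed.
A valid assignment using 3 colors: A=3, B=2, C=2, D=1, E=1. Each edge has distinct colors on its endpoints.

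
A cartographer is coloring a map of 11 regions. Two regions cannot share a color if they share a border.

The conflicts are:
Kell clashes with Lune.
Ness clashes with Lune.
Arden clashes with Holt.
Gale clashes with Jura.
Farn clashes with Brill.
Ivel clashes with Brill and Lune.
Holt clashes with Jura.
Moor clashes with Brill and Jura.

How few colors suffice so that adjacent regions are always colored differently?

Moor and Jura conflict, so at least 2 colors are needed.
2 colors suffice: Kell=2, Ness=2, Arden=1, Gale=2, Farn=2, Ivel=2, Holt=2, Moor=2, Brill=1, Lune=1, Jura=1. Each listed conflict is separated.

2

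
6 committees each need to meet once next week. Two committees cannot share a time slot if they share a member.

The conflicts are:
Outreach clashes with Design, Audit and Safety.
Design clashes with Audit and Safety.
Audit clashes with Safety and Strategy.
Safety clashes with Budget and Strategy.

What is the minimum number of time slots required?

Outreach, Design, Audit, Safety all conflict with each other, so at least 4 time slots are needed.
A valid assignment using 4 time slots: Outreach=4, Design=3, Audit=2, Safety=1, Budget=2, Strategy=3. Every pair that conflicts lands in different time slots.

4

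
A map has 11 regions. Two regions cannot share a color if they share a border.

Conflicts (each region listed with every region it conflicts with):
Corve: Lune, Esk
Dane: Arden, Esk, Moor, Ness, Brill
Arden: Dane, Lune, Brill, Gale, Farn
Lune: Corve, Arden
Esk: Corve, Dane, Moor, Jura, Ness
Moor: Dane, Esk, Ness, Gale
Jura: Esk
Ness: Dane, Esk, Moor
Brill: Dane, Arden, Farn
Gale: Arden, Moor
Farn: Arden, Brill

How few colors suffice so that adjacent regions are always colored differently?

Dane, Esk, Moor, Ness all conflict with each other, so at least 4 colors are needed.
4 colors suffice: Corve=3, Dane=2, Arden=1, Lune=2, Esk=1, Moor=3, Jura=2, Ness=4, Brill=3, Gale=2, Farn=2. Every pair that conflicts lands in different colors.

4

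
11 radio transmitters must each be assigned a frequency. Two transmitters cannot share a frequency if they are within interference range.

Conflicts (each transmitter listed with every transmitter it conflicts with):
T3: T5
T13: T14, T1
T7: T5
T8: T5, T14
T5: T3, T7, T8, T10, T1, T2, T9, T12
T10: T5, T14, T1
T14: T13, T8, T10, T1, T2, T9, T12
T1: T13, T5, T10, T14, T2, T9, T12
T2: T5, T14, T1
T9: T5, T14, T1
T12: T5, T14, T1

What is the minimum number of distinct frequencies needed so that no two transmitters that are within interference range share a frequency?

T5, T1, T2 all conflict with each other, so at least 3 frequencies are needed.
3 frequencies suffice: frequency 1 → {T5, T14}; frequency 2 → {T3, T7, T8, T1}; frequency 3 → {T13, T10, T2, T9, T12}. Each listed conflict is separated.

3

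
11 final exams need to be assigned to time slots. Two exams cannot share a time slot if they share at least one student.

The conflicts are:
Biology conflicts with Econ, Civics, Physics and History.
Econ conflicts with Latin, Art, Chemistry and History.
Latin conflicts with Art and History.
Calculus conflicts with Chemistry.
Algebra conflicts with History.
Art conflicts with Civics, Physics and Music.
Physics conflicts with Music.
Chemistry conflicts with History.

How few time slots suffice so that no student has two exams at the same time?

3

Econ, Chemistry, History pairwise conflict, so at least 3 time slots are needed.
A valid assignment using 3 time slots: Biology=3, Econ=2, Latin=3, Calculus=1, Algebra=2, Art=1, Civics=2, Physics=2, Chemistry=3, Music=3, History=1. Each listed conflict is separated.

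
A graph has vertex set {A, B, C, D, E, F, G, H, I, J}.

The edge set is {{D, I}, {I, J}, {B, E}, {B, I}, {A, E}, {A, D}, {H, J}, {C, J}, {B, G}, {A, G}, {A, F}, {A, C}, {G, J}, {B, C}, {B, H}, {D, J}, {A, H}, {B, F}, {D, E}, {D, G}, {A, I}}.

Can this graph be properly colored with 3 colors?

Yes

The chromatic number is 3. A, D, E are pairwise adjacent, so at least 3 colors are needed.
A valid assignment using 3 colors: A=red, B=red, C=blue, D=blue, E=green, F=blue, G=green, H=blue, I=green, J=red.
That is already a proper 3-coloring.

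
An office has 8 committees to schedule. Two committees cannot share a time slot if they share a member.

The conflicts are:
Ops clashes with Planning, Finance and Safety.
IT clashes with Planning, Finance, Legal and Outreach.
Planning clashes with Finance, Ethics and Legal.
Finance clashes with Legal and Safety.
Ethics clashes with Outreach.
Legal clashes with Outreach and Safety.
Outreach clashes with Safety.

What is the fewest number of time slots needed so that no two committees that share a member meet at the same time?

4

IT, Planning, Finance, Legal all conflict with each other, so at least 4 time slots are needed.
Using 4 time slots: Ops=2, IT=4, Planning=1, Finance=3, Ethics=2, Legal=2, Outreach=3, Safety=1. No two conflicting committees share a time slot.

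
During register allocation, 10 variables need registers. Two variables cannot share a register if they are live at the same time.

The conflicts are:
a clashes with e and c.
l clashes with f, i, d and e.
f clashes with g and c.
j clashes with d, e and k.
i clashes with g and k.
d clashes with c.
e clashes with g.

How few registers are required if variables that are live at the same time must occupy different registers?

3

The cycle j-e-l-i-k-j has odd length 5, so it cannot be 2-colored; at least 3 registers are needed.
3 registers suffice: register 1 → {l, j, g, c}; register 2 → {f, i, d, e}; register 3 → {a, k}. Every pair that conflicts lands in different registers.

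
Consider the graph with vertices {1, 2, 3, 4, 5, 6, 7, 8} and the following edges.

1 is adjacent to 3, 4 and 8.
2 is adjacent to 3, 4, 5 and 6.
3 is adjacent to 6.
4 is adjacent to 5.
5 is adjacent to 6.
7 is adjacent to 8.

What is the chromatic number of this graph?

3

2, 5, 6 are pairwise adjacent, so at least 3 colors are needed.
3 colors suffice: color a → {1, 2, 7}; color b → {4, 6, 8}; color c → {3, 5}. Every edge joins two different colors.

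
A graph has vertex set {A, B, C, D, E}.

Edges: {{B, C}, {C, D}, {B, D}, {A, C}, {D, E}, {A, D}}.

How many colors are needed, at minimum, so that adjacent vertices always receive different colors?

A, C, D form a triangle, so at least 3 colors are needed.
3 colors suffice: color 1 → {D}; color 2 → {C, E}; color 3 → {A, B}. No two adjacent vertices share a color.

3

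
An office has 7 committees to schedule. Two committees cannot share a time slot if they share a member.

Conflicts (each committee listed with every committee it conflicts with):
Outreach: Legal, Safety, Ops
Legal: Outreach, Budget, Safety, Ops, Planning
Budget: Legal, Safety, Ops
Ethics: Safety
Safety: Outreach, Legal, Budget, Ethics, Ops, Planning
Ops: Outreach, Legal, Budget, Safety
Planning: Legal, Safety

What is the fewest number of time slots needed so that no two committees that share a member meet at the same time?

4

Legal, Budget, Safety, Ops are mutually in conflict, so at least 4 time slots are needed.
Using 4 time slots: Outreach=4, Legal=2, Budget=4, Ethics=2, Safety=1, Ops=3, Planning=3. No two conflicting committees share a time slot.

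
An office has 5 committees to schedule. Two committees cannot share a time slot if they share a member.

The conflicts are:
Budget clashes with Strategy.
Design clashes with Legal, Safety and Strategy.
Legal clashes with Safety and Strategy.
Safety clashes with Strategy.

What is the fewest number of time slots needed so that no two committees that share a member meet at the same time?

4

Design, Legal, Safety, Strategy pairwise conflict, so at least 4 time slots are needed.
4 time slots suffice: time slot 1 → {Strategy}; time slot 2 → {Budget, Legal}; time slot 3 → {Safety}; time slot 4 → {Design}. No two conflicting committees share a time slot.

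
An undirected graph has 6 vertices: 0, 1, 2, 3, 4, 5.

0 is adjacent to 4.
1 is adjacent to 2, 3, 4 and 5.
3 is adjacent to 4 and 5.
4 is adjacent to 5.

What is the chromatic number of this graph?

4

1, 3, 4, 5 form a clique, so at least 4 colors are needed.
A valid assignment using 4 colors: 0=b, 1=b, 2=a, 3=c, 4=a, 5=d. Every edge joins two different colors.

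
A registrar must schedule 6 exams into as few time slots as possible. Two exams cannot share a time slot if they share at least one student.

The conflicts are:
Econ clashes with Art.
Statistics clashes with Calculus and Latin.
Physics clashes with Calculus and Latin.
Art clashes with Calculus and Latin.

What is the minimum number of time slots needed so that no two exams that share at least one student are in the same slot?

2

Art and Calculus conflict, so at least 2 time slots are needed.
Using 2 time slots: Econ=2, Statistics=1, Physics=1, Art=1, Calculus=2, Latin=2. Each listed conflict is separated.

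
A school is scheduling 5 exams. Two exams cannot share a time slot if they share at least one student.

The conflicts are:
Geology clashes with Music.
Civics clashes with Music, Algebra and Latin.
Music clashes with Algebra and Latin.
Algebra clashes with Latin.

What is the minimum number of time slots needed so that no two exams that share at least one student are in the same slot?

Civics, Music, Algebra, Latin are mutually in conflict, so at least 4 time slots are needed.
4 time slots suffice: time slot 1 → {Music}; time slot 2 → {Geology, Latin}; time slot 3 → {Algebra}; time slot 4 → {Civics}. No two conflicting exams share a time slot.

4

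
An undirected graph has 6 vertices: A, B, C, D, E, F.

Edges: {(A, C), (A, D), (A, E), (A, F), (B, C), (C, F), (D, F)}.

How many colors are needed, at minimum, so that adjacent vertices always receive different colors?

3

A, C, F are mutually adjacent, so at least 3 colors are needed.
3 colors suffice: A=1, B=1, C=2, D=2, E=2, F=3. Each edge has distinct colors on its endpoints.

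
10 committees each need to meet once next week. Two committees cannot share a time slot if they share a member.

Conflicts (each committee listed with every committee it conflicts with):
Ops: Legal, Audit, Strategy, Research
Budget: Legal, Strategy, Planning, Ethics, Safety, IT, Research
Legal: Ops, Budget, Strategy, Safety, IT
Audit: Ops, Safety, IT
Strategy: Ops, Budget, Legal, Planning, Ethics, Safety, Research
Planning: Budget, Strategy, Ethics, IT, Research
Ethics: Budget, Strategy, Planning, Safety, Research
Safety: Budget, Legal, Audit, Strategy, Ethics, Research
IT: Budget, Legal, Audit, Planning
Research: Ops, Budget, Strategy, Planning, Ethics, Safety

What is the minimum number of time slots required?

5

Budget, Strategy, Planning, Ethics, Research are mutually in conflict, so at least 5 time slots are needed.
A valid assignment using 5 time slots: Ops=1, Budget=1, Legal=3, Audit=3, Strategy=2, Planning=4, Ethics=5, Safety=4, IT=2, Research=3. Each listed conflict is separated.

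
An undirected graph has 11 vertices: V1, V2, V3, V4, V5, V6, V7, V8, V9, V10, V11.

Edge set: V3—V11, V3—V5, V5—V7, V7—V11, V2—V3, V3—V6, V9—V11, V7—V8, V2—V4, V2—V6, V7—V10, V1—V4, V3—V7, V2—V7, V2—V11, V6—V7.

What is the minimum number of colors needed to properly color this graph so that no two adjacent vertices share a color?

V2, V3, V7, V11 are mutually adjacent (a clique of size 4), so at least 4 colors are needed.
4 colors suffice: color 1 → {V4, V7, V9}; color 2 → {V1, V3, V8, V10}; color 3 → {V2, V5}; color 4 → {V6, V11}. No two adjacent vertices share a color.

4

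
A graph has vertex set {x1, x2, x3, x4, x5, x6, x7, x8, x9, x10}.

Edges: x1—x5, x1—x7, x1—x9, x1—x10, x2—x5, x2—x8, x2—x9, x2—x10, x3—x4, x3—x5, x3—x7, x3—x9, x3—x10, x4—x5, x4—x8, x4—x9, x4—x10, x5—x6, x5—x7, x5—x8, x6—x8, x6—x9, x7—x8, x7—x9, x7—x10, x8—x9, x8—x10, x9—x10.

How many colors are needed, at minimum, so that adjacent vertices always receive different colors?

x7, x8, x9, x10 are pairwise adjacent (a clique of size 4), so at least 4 colors are needed.
4 colors suffice: x1=G, x2=Y, x3=G, x4=Y, x5=R, x6=B, x7=Y, x8=G, x9=R, x10=B. No two adjacent vertices share a color.

4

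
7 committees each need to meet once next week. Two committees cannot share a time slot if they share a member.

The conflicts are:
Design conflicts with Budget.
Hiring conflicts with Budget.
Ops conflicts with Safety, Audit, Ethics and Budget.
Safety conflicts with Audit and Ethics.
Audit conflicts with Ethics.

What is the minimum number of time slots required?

4

Ops, Safety, Audit, Ethics all conflict with each other, so at least 4 time slots are needed.
Using 4 time slots: Design=1, Hiring=1, Ops=1, Safety=2, Audit=4, Ethics=3, Budget=2. Every pair that conflicts lands in different time slots.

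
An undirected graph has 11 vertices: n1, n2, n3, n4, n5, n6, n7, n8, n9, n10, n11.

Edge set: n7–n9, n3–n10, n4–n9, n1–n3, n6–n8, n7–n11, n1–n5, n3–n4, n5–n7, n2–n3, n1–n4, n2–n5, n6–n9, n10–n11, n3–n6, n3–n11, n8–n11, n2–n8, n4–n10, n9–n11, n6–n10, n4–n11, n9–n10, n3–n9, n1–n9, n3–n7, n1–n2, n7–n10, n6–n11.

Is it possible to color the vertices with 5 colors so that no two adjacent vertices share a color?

Yes

The chromatic number is 5. n3, n4, n9, n10, n11 form a clique, so at least 5 colors are needed.
5 colors suffice: n1=green, n2=blue, n3=red, n4=purple, n5=red, n6=purple, n7=purple, n8=red, n9=blue, n10=yellow, n11=green.
That is already a proper 5-coloring.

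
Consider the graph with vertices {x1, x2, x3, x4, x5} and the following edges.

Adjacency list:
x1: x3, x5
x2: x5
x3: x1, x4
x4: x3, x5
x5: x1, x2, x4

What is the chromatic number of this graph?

2

x2 and x5 are adjacent, so at least 2 colors are needed.
A valid assignment using 2 colors: x1=2, x2=2, x3=1, x4=2, x5=1. Each edge has distinct colors on its endpoints.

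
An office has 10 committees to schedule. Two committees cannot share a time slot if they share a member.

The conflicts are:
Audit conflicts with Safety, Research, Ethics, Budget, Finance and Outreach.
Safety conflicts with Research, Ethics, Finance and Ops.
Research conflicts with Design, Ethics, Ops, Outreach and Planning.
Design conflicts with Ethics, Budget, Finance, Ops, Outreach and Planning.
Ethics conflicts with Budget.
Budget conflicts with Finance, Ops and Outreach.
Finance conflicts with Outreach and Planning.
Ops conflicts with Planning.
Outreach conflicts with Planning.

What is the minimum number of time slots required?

4

Audit, Safety, Research, Ethics all conflict with each other, so at least 4 time slots are needed.
4 time slots suffice: time slot 1 → {Research, Finance}; time slot 2 → {Audit, Design}; time slot 3 → {Safety, Budget, Planning}; time slot 4 → {Ethics, Ops, Outreach}. Each listed conflict is separated.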